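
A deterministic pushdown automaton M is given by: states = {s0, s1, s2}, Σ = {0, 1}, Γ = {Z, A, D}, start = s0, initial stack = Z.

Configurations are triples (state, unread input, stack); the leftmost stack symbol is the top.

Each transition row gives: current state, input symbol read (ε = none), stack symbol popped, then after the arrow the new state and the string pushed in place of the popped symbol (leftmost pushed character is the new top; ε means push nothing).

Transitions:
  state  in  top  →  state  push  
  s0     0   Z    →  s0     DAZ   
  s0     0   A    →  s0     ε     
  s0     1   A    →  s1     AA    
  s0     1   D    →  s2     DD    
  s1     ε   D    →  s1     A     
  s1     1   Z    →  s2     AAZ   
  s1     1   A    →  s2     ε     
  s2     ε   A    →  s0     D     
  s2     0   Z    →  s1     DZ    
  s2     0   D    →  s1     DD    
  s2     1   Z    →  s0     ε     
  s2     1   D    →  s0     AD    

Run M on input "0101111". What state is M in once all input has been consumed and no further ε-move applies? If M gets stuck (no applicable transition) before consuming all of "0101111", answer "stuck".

(s0, 0101111, Z)
  read 0, top Z: go to s0, push DAZ → (s0, 101111, DAZ)
  read 1, top D: go to s2, push DD → (s2, 01111, DDAZ)
  read 0, top D: go to s1, push DD → (s1, 1111, DDDAZ)
  ε-move, top D: go to s1, push A → (s1, 1111, ADDAZ)
  read 1, top A: go to s2, push ε → (s2, 111, DDAZ)
  read 1, top D: go to s0, push AD → (s0, 11, ADDAZ)
  read 1, top A: go to s1, push AA → (s1, 1, AADDAZ)
  read 1, top A: go to s2, push ε → (s2, ε, ADDAZ)
  ε-move, top A: go to s0, push D → (s0, ε, DDDAZ)
All input consumed; M is in state s0.

s0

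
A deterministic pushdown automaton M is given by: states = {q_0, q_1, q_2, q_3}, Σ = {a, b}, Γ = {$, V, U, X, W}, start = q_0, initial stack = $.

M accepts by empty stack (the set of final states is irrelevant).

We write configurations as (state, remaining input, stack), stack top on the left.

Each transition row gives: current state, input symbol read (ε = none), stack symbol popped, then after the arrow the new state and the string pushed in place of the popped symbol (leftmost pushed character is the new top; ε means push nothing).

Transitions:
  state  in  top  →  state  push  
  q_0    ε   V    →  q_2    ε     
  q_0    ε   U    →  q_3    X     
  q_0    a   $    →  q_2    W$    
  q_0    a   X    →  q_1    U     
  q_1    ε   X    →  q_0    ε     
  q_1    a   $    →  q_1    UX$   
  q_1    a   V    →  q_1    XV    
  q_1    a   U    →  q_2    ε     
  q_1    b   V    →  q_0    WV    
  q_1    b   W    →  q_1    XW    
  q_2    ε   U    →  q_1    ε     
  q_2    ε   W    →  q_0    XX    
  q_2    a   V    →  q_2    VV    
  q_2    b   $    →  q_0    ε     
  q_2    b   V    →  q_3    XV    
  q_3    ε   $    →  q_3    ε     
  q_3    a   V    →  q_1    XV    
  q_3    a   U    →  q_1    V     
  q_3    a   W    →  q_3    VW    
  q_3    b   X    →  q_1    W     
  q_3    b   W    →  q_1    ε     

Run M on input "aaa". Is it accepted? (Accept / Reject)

Reject

(q_0, aaa, $)
  read a, top $: go to q_2, push W$ → (q_2, aa, W$)
  ε-move, top W: go to q_0, push XX → (q_0, aa, XX$)
  read a, top X: go to q_1, push U → (q_1, a, UX$)
  read a, top U: go to q_2, push ε → (q_2, ε, X$)
All input consumed; stack is X$, not empty, and no further ε-move applies.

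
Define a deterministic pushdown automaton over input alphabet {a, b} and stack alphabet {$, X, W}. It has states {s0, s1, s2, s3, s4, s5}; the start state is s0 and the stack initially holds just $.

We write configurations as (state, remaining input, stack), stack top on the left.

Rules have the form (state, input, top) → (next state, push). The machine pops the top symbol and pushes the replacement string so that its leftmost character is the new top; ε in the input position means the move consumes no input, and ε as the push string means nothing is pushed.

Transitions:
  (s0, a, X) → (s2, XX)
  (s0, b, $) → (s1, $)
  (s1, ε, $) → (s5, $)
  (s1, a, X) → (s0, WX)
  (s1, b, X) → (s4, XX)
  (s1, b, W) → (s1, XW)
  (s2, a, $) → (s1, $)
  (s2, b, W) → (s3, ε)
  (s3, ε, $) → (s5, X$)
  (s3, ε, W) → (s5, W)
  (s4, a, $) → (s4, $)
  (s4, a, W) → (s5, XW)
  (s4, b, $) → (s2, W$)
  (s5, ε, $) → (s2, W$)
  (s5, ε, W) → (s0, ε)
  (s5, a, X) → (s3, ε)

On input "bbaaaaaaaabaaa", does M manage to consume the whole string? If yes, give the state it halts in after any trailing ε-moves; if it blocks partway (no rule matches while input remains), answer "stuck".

(s0, bbaaaaaaaabaaa, $) ⊢ (s1, baaaaaaaabaaa, $) ⊢ (s5, baaaaaaaabaaa, $) ⊢ (s2, baaaaaaaabaaa, W$) ⊢ (s3, aaaaaaaabaaa, $) ⊢ (s5, aaaaaaaabaaa, X$) ⊢ (s3, aaaaaaabaaa, $) ⊢ (s5, aaaaaaabaaa, X$) ⊢ (s3, aaaaaabaaa, $) ⊢ (s5, aaaaaabaaa, X$) ⊢ (s3, aaaaabaaa, $) ⊢ (s5, aaaaabaaa, X$) ⊢ (s3, aaaabaaa, $) ⊢ (s5, aaaabaaa, X$) ⊢ (s3, aaabaaa, $) ⊢ (s5, aaabaaa, X$) ⊢ (s3, aabaaa, $) ⊢ (s5, aabaaa, X$) ⊢ (s3, abaaa, $) ⊢ (s5, abaaa, X$) ⊢ (s3, baaa, $) ⊢ (s5, baaa, X$)
No transition for (s5, b, top X); M blocks with input baaa remaining.

stuck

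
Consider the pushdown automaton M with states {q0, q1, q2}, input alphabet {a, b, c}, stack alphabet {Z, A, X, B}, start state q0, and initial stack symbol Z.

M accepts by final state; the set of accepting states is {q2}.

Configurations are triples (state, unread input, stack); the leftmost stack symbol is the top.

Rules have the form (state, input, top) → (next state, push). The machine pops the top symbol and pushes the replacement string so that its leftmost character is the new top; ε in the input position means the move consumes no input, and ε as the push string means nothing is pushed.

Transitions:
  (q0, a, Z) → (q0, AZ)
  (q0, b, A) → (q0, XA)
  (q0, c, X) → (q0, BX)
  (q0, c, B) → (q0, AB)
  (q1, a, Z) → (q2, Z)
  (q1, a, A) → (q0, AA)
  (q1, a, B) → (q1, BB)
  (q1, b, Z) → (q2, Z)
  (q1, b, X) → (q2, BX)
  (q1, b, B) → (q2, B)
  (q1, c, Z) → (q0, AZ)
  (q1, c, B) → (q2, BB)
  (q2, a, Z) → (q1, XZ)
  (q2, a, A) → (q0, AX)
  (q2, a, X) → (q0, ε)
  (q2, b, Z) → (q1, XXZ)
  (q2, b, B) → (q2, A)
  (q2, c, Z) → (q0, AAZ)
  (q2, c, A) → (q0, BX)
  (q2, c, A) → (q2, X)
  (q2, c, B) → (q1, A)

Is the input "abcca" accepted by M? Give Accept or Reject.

No computation consumes all input and reaches a final state.

Reject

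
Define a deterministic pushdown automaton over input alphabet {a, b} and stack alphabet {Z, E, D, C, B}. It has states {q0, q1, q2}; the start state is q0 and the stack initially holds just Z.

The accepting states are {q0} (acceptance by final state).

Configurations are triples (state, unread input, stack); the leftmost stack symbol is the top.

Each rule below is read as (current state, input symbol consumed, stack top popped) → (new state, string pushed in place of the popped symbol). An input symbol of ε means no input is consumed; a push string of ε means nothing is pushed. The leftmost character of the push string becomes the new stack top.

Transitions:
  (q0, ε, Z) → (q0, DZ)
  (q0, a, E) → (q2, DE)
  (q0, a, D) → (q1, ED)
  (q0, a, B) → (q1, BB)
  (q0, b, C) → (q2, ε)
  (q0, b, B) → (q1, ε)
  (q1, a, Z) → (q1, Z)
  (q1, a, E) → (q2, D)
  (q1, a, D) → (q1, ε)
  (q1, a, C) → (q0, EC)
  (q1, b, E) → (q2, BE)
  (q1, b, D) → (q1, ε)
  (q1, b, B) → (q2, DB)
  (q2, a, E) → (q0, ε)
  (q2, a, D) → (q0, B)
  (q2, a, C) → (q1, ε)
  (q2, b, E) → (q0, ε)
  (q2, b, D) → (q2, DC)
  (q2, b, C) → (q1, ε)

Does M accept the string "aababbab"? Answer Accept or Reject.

Reject

(q0, aababbab, Z)
  ε-move, top Z: go to q0, push DZ → (q0, aababbab, DZ)
  read a, top D: go to q1, push ED → (q1, ababbab, EDZ)
  read a, top E: go to q2, push D → (q2, babbab, DDZ)
  read b, top D: go to q2, push DC → (q2, abbab, DCDZ)
  read a, top D: go to q0, push B → (q0, bbab, BCDZ)
  read b, top B: go to q1, push ε → (q1, bab, CDZ)
No transition applies at (q1, bab, CDZ); input not fully consumed.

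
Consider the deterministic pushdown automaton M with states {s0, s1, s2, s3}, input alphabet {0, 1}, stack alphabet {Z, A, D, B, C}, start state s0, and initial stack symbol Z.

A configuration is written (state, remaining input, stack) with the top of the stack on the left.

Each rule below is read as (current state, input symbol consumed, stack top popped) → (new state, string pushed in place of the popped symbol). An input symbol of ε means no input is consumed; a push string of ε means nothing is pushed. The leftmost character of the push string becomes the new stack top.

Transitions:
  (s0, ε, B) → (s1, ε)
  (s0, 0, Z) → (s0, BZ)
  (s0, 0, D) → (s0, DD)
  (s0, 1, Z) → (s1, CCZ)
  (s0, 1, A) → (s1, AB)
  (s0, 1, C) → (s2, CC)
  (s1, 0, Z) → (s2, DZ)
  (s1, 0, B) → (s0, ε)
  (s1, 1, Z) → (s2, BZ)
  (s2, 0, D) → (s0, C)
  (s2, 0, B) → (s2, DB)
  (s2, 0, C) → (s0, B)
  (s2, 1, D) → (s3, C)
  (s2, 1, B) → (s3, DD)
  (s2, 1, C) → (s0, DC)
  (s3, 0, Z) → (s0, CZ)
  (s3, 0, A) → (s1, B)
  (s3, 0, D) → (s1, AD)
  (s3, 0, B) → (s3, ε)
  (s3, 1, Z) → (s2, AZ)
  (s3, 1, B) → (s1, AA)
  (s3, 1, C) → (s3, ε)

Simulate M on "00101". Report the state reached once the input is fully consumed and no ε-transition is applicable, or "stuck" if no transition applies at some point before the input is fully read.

stuck

(s0, 00101, Z)
  read 0, top Z: go to s0, push BZ → (s0, 0101, BZ)
  ε-move, top B: go to s1, push ε → (s1, 0101, Z)
  read 0, top Z: go to s2, push DZ → (s2, 101, DZ)
  read 1, top D: go to s3, push C → (s3, 01, CZ)
No transition for (s3, 0, top C); M blocks with input 01 remaining.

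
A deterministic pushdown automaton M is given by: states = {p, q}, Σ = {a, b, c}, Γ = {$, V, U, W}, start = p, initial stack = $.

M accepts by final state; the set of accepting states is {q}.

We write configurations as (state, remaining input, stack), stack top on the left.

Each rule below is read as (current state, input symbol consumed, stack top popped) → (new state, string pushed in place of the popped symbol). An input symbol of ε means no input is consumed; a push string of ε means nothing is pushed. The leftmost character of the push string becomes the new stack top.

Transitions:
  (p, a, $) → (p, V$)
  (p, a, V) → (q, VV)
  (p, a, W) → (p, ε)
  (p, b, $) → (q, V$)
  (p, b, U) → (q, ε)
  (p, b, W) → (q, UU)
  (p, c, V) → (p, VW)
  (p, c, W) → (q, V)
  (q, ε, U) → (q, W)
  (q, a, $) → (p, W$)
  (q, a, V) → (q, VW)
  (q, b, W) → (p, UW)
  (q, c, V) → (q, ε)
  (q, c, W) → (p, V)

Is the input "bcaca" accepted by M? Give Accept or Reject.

(p, bcaca, $)
  read b, top $: go to q, push V$ → (q, caca, V$)
  read c, top V: go to q, push ε → (q, aca, $)
  read a, top $: go to p, push W$ → (p, ca, W$)
  read c, top W: go to q, push V → (q, a, V$)
  read a, top V: go to q, push VW → (q, ε, VW$)
All input consumed; state q ∈ F.

Accept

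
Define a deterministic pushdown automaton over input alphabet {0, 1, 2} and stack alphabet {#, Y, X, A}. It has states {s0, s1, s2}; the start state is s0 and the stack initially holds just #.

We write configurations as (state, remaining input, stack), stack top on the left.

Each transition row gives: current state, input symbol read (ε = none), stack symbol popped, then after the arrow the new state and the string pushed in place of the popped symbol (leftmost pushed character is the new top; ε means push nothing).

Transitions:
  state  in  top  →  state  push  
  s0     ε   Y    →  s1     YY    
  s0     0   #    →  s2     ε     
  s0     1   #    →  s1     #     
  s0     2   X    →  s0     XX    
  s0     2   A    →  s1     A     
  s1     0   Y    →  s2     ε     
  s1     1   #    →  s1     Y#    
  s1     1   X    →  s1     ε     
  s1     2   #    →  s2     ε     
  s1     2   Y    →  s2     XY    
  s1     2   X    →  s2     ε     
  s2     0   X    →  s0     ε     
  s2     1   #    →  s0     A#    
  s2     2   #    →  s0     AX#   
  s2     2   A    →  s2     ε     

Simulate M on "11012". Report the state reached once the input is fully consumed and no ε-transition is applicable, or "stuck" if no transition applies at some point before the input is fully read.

s1

(s0, 11012, #) ⊢ (s1, 1012, #) ⊢ (s1, 012, Y#) ⊢ (s2, 12, #) ⊢ (s0, 2, A#) ⊢ (s1, ε, A#)
All input consumed; M is in state s1.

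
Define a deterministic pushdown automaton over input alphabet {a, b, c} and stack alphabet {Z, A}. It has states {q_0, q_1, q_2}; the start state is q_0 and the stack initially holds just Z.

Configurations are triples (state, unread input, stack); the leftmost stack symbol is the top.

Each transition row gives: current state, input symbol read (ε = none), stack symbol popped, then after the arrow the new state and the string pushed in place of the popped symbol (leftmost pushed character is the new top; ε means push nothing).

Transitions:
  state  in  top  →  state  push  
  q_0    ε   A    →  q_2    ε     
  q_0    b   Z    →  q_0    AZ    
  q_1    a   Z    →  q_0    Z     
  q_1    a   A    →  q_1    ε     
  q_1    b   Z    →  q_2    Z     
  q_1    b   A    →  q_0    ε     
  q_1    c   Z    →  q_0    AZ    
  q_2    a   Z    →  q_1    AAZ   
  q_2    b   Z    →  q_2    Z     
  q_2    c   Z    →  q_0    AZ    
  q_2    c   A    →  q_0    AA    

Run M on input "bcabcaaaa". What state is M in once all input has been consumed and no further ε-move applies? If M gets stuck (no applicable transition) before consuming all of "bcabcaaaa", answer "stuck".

q_0

(q_0, bcabcaaaa, Z)
  read b, top Z: go to q_0, push AZ → (q_0, cabcaaaa, AZ)
  ε-move, top A: go to q_2, push ε → (q_2, cabcaaaa, Z)
  read c, top Z: go to q_0, push AZ → (q_0, abcaaaa, AZ)
  ε-move, top A: go to q_2, push ε → (q_2, abcaaaa, Z)
  read a, top Z: go to q_1, push AAZ → (q_1, bcaaaa, AAZ)
  read b, top A: go to q_0, push ε → (q_0, caaaa, AZ)
  ε-move, top A: go to q_2, push ε → (q_2, caaaa, Z)
  read c, top Z: go to q_0, push AZ → (q_0, aaaa, AZ)
  ε-move, top A: go to q_2, push ε → (q_2, aaaa, Z)
  read a, top Z: go to q_1, push AAZ → (q_1, aaa, AAZ)
  read a, top A: go to q_1, push ε → (q_1, aa, AZ)
  read a, top A: go to q_1, push ε → (q_1, a, Z)
  read a, top Z: go to q_0, push Z → (q_0, ε, Z)
All input consumed; M is in state q_0.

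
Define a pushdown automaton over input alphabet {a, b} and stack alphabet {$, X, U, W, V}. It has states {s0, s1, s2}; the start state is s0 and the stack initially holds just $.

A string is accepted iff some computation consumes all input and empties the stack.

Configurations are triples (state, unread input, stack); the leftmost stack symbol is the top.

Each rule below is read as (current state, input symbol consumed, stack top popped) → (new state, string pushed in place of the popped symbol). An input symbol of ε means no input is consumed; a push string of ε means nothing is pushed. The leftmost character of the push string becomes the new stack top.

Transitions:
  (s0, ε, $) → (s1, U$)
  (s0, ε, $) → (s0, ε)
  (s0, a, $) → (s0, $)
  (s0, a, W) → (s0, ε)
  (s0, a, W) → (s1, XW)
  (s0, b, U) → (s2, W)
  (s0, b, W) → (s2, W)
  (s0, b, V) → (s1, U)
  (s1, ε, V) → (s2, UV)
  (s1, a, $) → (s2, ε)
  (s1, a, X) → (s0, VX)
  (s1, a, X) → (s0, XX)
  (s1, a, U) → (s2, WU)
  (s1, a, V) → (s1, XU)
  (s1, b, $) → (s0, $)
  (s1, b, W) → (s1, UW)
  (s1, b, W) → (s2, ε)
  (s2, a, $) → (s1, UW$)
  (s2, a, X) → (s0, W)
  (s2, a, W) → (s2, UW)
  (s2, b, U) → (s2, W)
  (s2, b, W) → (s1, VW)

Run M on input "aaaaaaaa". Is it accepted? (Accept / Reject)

One accepting computation: (s0, aaaaaaaa, $) ⊢ (s0, aaaaaaa, $) ⊢ (s0, aaaaaa, $) ⊢ (s0, aaaaa, $) ⊢ (s0, aaaa, $) ⊢ (s0, aaa, $) ⊢ (s0, aa, $) ⊢ (s0, a, $) ⊢ (s0, ε, $) ⊢ (s0, ε, ε)
All input consumed and the stack is empty.

Accept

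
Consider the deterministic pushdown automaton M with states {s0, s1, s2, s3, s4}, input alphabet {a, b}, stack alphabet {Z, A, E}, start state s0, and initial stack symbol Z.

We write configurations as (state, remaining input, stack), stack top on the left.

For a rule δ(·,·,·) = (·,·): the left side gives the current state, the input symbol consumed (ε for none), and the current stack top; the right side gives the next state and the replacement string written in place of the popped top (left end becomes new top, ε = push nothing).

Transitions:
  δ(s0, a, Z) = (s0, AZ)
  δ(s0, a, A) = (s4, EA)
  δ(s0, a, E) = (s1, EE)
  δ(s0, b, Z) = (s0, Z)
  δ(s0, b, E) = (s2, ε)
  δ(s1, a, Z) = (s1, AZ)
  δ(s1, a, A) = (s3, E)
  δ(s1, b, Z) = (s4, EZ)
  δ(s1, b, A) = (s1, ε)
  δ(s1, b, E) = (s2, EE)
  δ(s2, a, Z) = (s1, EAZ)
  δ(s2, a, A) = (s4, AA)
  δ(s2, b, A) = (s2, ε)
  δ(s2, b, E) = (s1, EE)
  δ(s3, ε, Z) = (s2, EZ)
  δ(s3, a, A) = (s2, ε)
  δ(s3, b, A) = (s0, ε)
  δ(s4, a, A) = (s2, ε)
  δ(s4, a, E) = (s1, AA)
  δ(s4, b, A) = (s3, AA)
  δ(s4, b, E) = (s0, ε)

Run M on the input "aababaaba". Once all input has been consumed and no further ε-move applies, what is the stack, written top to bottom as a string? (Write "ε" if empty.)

EAZ

(s0, aababaaba, Z)
  read a, top Z: go to s0, push AZ → (s0, ababaaba, AZ)
  read a, top A: go to s4, push EA → (s4, babaaba, EAZ)
  read b, top E: go to s0, push ε → (s0, abaaba, AZ)
  read a, top A: go to s4, push EA → (s4, baaba, EAZ)
  read b, top E: go to s0, push ε → (s0, aaba, AZ)
  read a, top A: go to s4, push EA → (s4, aba, EAZ)
  read a, top E: go to s1, push AA → (s1, ba, AAAZ)
  read b, top A: go to s1, push ε → (s1, a, AAZ)
  read a, top A: go to s3, push E → (s3, ε, EAZ)
All input consumed in state s3 with stack EAZ.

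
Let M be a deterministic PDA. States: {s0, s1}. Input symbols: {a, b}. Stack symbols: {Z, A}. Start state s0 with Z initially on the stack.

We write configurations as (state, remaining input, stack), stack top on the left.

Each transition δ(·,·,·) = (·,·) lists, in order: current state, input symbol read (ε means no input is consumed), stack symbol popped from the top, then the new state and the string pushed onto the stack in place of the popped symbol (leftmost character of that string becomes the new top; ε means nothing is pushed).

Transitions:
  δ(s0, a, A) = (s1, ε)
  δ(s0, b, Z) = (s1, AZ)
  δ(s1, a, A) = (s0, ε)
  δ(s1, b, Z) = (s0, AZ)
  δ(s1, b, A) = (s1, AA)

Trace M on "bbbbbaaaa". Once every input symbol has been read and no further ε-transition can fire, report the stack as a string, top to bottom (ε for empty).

AZ

(s0, bbbbbaaaa, Z)
  read b, top Z: go to s1, push AZ → (s1, bbbbaaaa, AZ)
  read b, top A: go to s1, push AA → (s1, bbbaaaa, AAZ)
  read b, top A: go to s1, push AA → (s1, bbaaaa, AAAZ)
  read b, top A: go to s1, push AA → (s1, baaaa, AAAAZ)
  read b, top A: go to s1, push AA → (s1, aaaa, AAAAAZ)
  read a, top A: go to s0, push ε → (s0, aaa, AAAAZ)
  read a, top A: go to s1, push ε → (s1, aa, AAAZ)
  read a, top A: go to s0, push ε → (s0, a, AAZ)
  read a, top A: go to s1, push ε → (s1, ε, AZ)
All input consumed in state s1 with stack AZ.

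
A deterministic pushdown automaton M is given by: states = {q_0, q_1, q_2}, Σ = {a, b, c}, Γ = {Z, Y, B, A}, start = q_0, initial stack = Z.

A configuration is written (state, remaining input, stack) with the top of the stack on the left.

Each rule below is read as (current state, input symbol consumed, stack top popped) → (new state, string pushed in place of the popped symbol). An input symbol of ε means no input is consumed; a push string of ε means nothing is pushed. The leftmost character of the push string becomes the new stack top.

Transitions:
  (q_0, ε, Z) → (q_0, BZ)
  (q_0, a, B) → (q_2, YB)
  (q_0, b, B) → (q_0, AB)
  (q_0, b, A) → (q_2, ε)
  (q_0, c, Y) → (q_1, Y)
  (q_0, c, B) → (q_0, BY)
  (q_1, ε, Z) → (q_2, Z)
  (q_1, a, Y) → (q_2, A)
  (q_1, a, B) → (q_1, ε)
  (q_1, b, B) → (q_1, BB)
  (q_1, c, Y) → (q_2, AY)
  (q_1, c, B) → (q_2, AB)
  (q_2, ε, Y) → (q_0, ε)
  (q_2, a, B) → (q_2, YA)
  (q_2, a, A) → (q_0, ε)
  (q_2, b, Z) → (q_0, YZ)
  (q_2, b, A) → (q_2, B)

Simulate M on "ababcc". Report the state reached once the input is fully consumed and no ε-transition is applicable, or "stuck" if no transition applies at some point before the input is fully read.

(q_0, ababcc, Z)
  ε-move, top Z: go to q_0, push BZ → (q_0, ababcc, BZ)
  read a, top B: go to q_2, push YB → (q_2, babcc, YBZ)
  ε-move, top Y: go to q_0, push ε → (q_0, babcc, BZ)
  read b, top B: go to q_0, push AB → (q_0, abcc, ABZ)
No transition for (q_0, a, top A); M blocks with input abcc remaining.

stuck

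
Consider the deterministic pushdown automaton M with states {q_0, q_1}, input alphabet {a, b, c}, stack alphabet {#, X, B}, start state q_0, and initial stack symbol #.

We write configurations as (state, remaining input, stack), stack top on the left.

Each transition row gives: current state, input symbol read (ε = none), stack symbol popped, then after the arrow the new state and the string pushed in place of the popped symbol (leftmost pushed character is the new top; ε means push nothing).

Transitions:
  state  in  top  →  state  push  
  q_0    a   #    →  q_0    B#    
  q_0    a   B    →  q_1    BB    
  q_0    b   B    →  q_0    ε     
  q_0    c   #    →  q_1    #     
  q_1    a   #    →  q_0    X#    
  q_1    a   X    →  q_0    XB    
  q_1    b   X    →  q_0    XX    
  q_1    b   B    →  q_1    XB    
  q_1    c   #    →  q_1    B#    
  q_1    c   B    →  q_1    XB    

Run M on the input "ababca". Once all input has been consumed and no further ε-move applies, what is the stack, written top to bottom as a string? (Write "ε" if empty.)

(q_0, ababca, #) ⊢ (q_0, babca, B#) ⊢ (q_0, abca, #) ⊢ (q_0, bca, B#) ⊢ (q_0, ca, #) ⊢ (q_1, a, #) ⊢ (q_0, ε, X#)
All input consumed in state q_0 with stack X#.

X#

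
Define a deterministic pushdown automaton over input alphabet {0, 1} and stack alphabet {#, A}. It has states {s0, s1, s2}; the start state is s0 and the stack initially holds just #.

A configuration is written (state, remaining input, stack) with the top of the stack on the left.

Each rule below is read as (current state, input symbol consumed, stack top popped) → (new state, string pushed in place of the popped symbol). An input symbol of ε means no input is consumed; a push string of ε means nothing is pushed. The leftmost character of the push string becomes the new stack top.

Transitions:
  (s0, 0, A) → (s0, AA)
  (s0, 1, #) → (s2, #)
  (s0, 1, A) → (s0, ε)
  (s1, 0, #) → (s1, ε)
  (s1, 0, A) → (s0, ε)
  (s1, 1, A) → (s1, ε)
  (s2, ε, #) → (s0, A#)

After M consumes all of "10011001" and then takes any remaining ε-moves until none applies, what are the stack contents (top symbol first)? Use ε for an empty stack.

(s0, 10011001, #) ⊢ (s2, 0011001, #) ⊢ (s0, 0011001, A#) ⊢ (s0, 011001, AA#) ⊢ (s0, 11001, AAA#) ⊢ (s0, 1001, AA#) ⊢ (s0, 001, A#) ⊢ (s0, 01, AA#) ⊢ (s0, 1, AAA#) ⊢ (s0, ε, AA#)
All input consumed in state s0 with stack AA#.

AA#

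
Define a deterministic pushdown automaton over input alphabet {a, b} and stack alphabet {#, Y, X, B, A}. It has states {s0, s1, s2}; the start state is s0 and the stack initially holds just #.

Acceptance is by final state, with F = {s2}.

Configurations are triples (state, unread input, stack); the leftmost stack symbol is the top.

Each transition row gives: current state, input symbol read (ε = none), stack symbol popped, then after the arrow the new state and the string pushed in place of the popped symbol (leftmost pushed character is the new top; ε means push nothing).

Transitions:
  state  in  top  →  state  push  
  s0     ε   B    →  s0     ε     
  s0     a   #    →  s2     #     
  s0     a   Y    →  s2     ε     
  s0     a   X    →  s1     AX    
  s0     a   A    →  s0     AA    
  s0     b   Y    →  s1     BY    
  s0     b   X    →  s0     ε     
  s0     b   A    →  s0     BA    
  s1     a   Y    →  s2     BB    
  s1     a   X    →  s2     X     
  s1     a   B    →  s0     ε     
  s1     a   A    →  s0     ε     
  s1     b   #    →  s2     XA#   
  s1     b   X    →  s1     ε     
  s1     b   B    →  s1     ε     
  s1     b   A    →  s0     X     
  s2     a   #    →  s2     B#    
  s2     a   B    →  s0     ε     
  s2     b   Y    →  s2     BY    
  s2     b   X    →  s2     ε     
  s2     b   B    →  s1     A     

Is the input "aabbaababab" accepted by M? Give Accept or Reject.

Reject

(s0, aabbaababab, #)
  read a, top #: go to s2, push # → (s2, abbaababab, #)
  read a, top #: go to s2, push B# → (s2, bbaababab, B#)
  read b, top B: go to s1, push A → (s1, baababab, A#)
  read b, top A: go to s0, push X → (s0, aababab, X#)
  read a, top X: go to s1, push AX → (s1, ababab, AX#)
  read a, top A: go to s0, push ε → (s0, babab, X#)
  read b, top X: go to s0, push ε → (s0, abab, #)
  read a, top #: go to s2, push # → (s2, bab, #)
No transition applies at (s2, bab, #); input not fully consumed.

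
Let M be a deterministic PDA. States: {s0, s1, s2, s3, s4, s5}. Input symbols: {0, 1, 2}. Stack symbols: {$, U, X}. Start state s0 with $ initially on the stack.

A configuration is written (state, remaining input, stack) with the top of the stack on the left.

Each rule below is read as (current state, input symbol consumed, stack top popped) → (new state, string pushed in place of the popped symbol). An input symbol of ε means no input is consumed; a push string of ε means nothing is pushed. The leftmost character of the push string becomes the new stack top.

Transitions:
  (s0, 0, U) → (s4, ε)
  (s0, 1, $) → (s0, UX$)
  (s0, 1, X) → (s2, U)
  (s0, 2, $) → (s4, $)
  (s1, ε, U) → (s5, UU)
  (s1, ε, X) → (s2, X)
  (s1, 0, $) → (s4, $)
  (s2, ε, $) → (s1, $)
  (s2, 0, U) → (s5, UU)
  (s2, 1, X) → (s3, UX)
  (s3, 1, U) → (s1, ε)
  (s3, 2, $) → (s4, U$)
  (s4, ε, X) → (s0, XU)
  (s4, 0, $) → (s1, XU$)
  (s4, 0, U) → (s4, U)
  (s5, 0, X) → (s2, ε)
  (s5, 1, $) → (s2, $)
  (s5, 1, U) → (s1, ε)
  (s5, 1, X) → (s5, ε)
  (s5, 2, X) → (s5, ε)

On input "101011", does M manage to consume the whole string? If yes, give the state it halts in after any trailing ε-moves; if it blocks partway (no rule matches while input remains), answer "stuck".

(s0, 101011, $)
  read 1, top $: go to s0, push UX$ → (s0, 01011, UX$)
  read 0, top U: go to s4, push ε → (s4, 1011, X$)
  ε-move, top X: go to s0, push XU → (s0, 1011, XU$)
  read 1, top X: go to s2, push U → (s2, 011, UU$)
  read 0, top U: go to s5, push UU → (s5, 11, UUU$)
  read 1, top U: go to s1, push ε → (s1, 1, UU$)
  ε-move, top U: go to s5, push UU → (s5, 1, UUU$)
  read 1, top U: go to s1, push ε → (s1, ε, UU$)
  ε-move, top U: go to s5, push UU → (s5, ε, UUU$)
All input consumed; M is in state s5.

s5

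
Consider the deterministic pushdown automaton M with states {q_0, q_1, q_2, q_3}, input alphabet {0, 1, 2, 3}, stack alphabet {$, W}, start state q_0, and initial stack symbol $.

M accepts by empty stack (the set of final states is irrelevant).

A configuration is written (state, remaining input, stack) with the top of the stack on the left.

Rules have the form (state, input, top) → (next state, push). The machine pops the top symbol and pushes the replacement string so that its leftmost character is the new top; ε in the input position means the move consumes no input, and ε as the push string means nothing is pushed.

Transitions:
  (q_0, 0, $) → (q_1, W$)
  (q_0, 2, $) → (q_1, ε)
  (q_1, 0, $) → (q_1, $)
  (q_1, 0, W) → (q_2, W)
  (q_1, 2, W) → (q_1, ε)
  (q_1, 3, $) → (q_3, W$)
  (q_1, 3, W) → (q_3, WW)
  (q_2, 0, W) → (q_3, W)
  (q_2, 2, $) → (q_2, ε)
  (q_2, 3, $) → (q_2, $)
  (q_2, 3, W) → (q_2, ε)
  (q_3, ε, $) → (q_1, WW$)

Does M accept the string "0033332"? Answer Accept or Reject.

(q_0, 0033332, $)
  read 0, top $: go to q_1, push W$ → (q_1, 033332, W$)
  read 0, top W: go to q_2, push W → (q_2, 33332, W$)
  read 3, top W: go to q_2, push ε → (q_2, 3332, $)
  read 3, top $: go to q_2, push $ → (q_2, 332, $)
  read 3, top $: go to q_2, push $ → (q_2, 32, $)
  read 3, top $: go to q_2, push $ → (q_2, 2, $)
  read 2, top $: go to q_2, push ε → (q_2, ε, ε)
All input consumed and the stack is empty.

Accept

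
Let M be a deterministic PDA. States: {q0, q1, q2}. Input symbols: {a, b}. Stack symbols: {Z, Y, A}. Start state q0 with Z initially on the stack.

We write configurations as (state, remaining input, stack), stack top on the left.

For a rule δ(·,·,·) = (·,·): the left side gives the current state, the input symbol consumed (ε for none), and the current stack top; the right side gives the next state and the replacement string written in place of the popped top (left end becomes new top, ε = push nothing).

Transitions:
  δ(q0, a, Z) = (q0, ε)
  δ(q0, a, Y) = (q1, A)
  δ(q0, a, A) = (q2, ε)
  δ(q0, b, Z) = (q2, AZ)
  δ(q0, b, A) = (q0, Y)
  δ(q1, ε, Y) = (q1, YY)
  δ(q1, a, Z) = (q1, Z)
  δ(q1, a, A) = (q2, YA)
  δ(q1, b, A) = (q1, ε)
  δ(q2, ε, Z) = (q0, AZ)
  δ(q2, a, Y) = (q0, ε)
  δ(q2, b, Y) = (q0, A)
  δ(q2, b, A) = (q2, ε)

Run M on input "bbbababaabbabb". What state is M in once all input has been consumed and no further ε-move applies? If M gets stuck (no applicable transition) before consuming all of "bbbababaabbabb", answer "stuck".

stuck

(q0, bbbababaabbabb, Z)
  read b, top Z: go to q2, push AZ → (q2, bbababaabbabb, AZ)
  read b, top A: go to q2, push ε → (q2, bababaabbabb, Z)
  ε-move, top Z: go to q0, push AZ → (q0, bababaabbabb, AZ)
  read b, top A: go to q0, push Y → (q0, ababaabbabb, YZ)
  read a, top Y: go to q1, push A → (q1, babaabbabb, AZ)
  read b, top A: go to q1, push ε → (q1, abaabbabb, Z)
  read a, top Z: go to q1, push Z → (q1, baabbabb, Z)
No transition for (q1, b, top Z); M blocks with input baabbabb remaining.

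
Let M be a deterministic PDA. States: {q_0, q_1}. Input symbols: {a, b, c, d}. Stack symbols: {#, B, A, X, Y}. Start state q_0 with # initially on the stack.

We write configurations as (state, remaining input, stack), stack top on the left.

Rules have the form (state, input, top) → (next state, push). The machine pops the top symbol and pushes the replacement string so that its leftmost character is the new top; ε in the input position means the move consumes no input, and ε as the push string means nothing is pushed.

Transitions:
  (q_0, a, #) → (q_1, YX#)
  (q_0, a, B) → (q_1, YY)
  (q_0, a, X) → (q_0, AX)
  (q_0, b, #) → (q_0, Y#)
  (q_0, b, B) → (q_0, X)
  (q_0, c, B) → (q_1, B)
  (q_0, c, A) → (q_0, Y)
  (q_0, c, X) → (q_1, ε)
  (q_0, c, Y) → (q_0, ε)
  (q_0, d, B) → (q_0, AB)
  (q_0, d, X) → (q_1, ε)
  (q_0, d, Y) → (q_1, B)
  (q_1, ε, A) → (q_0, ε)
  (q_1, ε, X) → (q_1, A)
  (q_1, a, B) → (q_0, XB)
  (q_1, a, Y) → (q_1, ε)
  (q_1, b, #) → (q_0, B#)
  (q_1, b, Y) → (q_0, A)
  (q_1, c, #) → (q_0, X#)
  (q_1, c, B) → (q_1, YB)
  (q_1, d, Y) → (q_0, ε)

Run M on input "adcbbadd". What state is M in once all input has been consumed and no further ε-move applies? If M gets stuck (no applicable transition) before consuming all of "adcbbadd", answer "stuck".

(q_0, adcbbadd, #)
  read a, top #: go to q_1, push YX# → (q_1, dcbbadd, YX#)
  read d, top Y: go to q_0, push ε → (q_0, cbbadd, X#)
  read c, top X: go to q_1, push ε → (q_1, bbadd, #)
  read b, top #: go to q_0, push B# → (q_0, badd, B#)
  read b, top B: go to q_0, push X → (q_0, add, X#)
  read a, top X: go to q_0, push AX → (q_0, dd, AX#)
No transition for (q_0, d, top A); M blocks with input dd remaining.

stuck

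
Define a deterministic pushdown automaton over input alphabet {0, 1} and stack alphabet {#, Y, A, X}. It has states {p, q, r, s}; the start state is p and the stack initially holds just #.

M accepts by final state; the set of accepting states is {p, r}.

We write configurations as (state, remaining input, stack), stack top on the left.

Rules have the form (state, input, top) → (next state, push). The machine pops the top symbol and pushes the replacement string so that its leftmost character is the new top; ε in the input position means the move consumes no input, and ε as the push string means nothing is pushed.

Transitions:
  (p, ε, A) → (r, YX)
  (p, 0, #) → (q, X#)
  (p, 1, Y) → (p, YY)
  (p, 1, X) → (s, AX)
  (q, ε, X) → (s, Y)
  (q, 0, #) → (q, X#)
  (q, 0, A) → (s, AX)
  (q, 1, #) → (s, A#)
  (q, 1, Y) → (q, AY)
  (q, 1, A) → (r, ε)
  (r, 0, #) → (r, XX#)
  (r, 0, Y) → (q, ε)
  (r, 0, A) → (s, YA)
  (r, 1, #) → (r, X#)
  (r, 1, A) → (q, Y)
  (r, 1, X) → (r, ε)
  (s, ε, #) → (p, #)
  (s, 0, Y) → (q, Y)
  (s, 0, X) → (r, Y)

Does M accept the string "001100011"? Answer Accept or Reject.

Accept

(p, 001100011, #)
  read 0, top #: go to q, push X# → (q, 01100011, X#)
  ε-move, top X: go to s, push Y → (s, 01100011, Y#)
  read 0, top Y: go to q, push Y → (q, 1100011, Y#)
  read 1, top Y: go to q, push AY → (q, 100011, AY#)
  read 1, top A: go to r, push ε → (r, 00011, Y#)
  read 0, top Y: go to q, push ε → (q, 0011, #)
  read 0, top #: go to q, push X# → (q, 011, X#)
  ε-move, top X: go to s, push Y → (s, 011, Y#)
  read 0, top Y: go to q, push Y → (q, 11, Y#)
  read 1, top Y: go to q, push AY → (q, 1, AY#)
  read 1, top A: go to r, push ε → (r, ε, Y#)
All input consumed; state r ∈ F.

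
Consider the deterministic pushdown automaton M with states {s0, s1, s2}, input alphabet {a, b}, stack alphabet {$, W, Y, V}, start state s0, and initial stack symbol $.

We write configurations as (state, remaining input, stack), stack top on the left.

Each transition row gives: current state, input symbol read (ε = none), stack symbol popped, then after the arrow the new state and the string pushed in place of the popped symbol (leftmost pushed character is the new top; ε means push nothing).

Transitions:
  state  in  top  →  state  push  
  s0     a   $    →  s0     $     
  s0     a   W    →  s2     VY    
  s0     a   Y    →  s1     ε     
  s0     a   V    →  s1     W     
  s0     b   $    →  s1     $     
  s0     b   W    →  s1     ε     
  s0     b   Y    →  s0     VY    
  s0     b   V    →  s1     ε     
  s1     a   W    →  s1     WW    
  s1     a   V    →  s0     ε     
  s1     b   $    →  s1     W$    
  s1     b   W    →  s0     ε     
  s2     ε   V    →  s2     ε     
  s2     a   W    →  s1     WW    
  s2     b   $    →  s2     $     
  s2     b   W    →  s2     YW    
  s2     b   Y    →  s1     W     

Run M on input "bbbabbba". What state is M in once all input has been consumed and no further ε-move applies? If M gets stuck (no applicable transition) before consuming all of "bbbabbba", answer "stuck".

s0

(s0, bbbabbba, $)
  read b, top $: go to s1, push $ → (s1, bbabbba, $)
  read b, top $: go to s1, push W$ → (s1, babbba, W$)
  read b, top W: go to s0, push ε → (s0, abbba, $)
  read a, top $: go to s0, push $ → (s0, bbba, $)
  read b, top $: go to s1, push $ → (s1, bba, $)
  read b, top $: go to s1, push W$ → (s1, ba, W$)
  read b, top W: go to s0, push ε → (s0, a, $)
  read a, top $: go to s0, push $ → (s0, ε, $)
All input consumed; M is in state s0.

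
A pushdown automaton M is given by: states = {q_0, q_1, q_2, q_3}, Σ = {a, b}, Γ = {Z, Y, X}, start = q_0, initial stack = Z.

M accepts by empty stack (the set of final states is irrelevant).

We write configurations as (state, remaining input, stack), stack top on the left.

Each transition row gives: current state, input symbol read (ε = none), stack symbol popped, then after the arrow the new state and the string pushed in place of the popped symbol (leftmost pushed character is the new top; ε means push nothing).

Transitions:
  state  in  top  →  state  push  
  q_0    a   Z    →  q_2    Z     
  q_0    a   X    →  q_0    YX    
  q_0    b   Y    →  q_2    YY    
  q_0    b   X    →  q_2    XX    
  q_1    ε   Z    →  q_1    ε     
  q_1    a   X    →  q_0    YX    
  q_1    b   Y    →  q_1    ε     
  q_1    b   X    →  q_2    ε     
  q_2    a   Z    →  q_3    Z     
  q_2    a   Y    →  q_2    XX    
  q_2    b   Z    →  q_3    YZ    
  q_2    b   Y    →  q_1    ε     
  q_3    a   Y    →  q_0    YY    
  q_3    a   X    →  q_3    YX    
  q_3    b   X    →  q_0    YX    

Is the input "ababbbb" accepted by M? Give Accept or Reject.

Accept

One accepting computation: (q_0, ababbbb, Z) ⊢ (q_2, babbbb, Z) ⊢ (q_3, abbbb, YZ) ⊢ (q_0, bbbb, YYZ) ⊢ (q_2, bbb, YYYZ) ⊢ (q_1, bb, YYZ) ⊢ (q_1, b, YZ) ⊢ (q_1, ε, Z) ⊢ (q_1, ε, ε)
All input consumed and the stack is empty.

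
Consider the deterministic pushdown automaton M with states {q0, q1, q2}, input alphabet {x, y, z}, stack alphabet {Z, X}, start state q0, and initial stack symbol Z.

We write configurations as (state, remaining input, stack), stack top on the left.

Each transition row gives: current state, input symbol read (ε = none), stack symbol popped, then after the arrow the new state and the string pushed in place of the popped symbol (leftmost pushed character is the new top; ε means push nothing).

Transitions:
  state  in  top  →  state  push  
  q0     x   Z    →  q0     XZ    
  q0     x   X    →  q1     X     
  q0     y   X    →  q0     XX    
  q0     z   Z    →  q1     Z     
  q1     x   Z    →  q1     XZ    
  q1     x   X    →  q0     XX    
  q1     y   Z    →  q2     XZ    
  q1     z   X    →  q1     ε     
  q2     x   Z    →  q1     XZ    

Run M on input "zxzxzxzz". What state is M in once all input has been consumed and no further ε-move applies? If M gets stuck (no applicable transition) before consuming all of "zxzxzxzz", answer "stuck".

(q0, zxzxzxzz, Z) ⊢ (q1, xzxzxzz, Z) ⊢ (q1, zxzxzz, XZ) ⊢ (q1, xzxzz, Z) ⊢ (q1, zxzz, XZ) ⊢ (q1, xzz, Z) ⊢ (q1, zz, XZ) ⊢ (q1, z, Z)
No transition for (q1, z, top Z); M blocks with input z remaining.

stuck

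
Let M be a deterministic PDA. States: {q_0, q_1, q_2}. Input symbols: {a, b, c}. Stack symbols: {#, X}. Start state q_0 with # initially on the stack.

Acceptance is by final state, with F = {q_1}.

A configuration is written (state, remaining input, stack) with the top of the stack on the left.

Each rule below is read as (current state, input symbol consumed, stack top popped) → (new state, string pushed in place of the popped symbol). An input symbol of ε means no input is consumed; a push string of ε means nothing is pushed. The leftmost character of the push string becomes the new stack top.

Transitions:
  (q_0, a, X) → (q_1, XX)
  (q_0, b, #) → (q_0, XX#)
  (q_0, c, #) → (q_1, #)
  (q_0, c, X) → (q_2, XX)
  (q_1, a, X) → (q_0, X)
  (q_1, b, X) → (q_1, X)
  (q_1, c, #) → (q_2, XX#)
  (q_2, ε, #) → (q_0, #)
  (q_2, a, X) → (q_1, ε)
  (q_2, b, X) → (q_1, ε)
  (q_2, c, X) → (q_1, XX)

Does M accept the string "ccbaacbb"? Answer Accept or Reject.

(q_0, ccbaacbb, #)
  read c, top #: go to q_1, push # → (q_1, cbaacbb, #)
  read c, top #: go to q_2, push XX# → (q_2, baacbb, XX#)
  read b, top X: go to q_1, push ε → (q_1, aacbb, X#)
  read a, top X: go to q_0, push X → (q_0, acbb, X#)
  read a, top X: go to q_1, push XX → (q_1, cbb, XX#)
No transition applies at (q_1, cbb, XX#); input not fully consumed.

Reject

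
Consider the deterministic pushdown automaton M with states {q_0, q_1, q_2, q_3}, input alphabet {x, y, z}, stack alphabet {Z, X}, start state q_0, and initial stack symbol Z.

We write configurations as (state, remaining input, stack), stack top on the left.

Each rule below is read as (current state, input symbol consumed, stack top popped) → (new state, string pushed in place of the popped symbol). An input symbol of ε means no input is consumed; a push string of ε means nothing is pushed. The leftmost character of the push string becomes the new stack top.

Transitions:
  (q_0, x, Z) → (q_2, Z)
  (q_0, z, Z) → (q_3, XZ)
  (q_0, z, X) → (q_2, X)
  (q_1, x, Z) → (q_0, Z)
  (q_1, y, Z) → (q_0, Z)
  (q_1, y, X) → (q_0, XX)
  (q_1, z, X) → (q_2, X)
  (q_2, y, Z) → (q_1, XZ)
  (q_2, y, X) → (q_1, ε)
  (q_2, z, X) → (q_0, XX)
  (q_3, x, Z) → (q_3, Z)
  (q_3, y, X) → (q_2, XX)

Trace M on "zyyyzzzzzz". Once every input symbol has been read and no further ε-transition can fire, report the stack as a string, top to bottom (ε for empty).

XXXXXZ

(q_0, zyyyzzzzzz, Z)
  read z, top Z: go to q_3, push XZ → (q_3, yyyzzzzzz, XZ)
  read y, top X: go to q_2, push XX → (q_2, yyzzzzzz, XXZ)
  read y, top X: go to q_1, push ε → (q_1, yzzzzzz, XZ)
  read y, top X: go to q_0, push XX → (q_0, zzzzzz, XXZ)
  read z, top X: go to q_2, push X → (q_2, zzzzz, XXZ)
  read z, top X: go to q_0, push XX → (q_0, zzzz, XXXZ)
  read z, top X: go to q_2, push X → (q_2, zzz, XXXZ)
  read z, top X: go to q_0, push XX → (q_0, zz, XXXXZ)
  read z, top X: go to q_2, push X → (q_2, z, XXXXZ)
  read z, top X: go to q_0, push XX → (q_0, ε, XXXXXZ)
All input consumed in state q_0 with stack XXXXXZ.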